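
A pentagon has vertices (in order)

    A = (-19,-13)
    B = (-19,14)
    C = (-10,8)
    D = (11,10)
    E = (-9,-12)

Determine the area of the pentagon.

Apply the surveyor's formula: 2A = Σ (x_i·y_{i+1} − x_{i+1}·y_i), indices taken mod 5.
Σ = (-513) + (-12) + (-188) + (-42) + (-111) = -866
Area = |Σ|/2 = 433.

433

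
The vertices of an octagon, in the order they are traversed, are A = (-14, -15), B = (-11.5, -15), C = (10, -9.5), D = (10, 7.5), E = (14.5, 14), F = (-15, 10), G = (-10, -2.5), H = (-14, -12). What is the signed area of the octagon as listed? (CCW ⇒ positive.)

558.75

Apply the shoelace formula: 2A = Σ (x_i·y_{i+1} − x_{i+1}·y_i), indices taken mod 8.
Σ = (37.5) + (259.25) + (170) + (31.25) + (355) + (137.5) + (85) + (42) = 1117.5
Signed area = Σ/2 = 558.75 (positive ⇒ counter-clockwise traversal).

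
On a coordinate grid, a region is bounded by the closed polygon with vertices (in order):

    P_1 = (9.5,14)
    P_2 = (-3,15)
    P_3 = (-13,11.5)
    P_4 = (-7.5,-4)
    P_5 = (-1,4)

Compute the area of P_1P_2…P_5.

198.625

Apply the shoelace formula: 2A = Σ (x_i·y_{i+1} − x_{i+1}·y_i), indices taken mod 5.
Cross-terms: 184.5, 160.5, 138.25, -34, -52  ⇒  Σ = 397.25
Area = |Σ|/2 = 198.625.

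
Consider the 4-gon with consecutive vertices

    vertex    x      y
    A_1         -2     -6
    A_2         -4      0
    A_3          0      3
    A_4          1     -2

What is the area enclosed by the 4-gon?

Σ = (-24) + (-12) + (-3) + (-10) = -49
Area = |Σ|/2 = 24.5.

24.5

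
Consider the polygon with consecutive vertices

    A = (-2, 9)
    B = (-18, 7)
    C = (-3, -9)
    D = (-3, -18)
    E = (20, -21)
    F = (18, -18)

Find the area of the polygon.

Apply the shoelace (surveyor's) formula: 2A = Σ (x_i·y_{i+1} − x_{i+1}·y_i), indices taken mod 6.
Σ = (148) + (183) + (27) + (423) + (18) + (126) = 925
Area = |Σ|/2 = 462.5.

462.5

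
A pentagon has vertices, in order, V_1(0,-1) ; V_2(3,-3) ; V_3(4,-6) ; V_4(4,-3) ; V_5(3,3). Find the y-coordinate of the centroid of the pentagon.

Apply the surveyor's formula. First the cross-terms c_i = x_i·y_{i+1} − x_{i+1}·y_i:
  3, -6, 12, 21, -3  ⇒  2A = 27, A = 13.5.
Then Σ (y_i + y_{i+1})·c_i = -72, so ȳ = -72 / (6·13.5) = -8/9.

-8/9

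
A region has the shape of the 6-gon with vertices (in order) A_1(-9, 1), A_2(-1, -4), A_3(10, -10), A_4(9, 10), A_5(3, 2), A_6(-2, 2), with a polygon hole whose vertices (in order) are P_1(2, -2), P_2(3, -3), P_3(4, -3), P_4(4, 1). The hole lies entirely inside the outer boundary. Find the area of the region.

Outer boundary:
Apply the shoelace formula: 2A = Σ (x_i·y_{i+1} − x_{i+1}·y_i), indices taken mod 6.
Σ = (37) + (50) + (190) + (-12) + (10) + (16) = 291
Area = |Σ|/2 = 145.5.
Hole:
Apply the surveyor's formula: 2A = Σ (x_i·y_{i+1} − x_{i+1}·y_i), indices taken mod 4.
Cross-terms: 0, 3, 16, -10  ⇒  Σ = 9
Area = |Σ|/2 = 4.5.
Net area = 145.5 − 4.5 = 141.

141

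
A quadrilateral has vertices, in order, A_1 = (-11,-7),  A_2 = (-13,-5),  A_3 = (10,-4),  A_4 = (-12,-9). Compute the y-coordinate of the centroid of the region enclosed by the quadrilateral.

-172/29

Apply Gauss's area formula. First the cross-terms c_i = x_i·y_{i+1} − x_{i+1}·y_i:
  -36, 102, -138, -15  ⇒  2A = -87, A = -43.5.
Then Σ (y_i + y_{i+1})·c_i = 1548, so ȳ = 1548 / (6·(-43.5)) = -172/29.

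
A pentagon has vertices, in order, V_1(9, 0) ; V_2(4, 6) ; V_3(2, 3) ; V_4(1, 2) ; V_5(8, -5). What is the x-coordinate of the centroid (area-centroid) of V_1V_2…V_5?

Apply the surveyor's formula. First the cross-terms c_i = x_i·y_{i+1} − x_{i+1}·y_i:
  54, 0, 1, -21, 45  ⇒  2A = 79, A = 39.5.
Then Σ (x_i + x_{i+1})·c_i = 1281, so x̄ = 1281 / (6·39.5) = 427/79.

427/79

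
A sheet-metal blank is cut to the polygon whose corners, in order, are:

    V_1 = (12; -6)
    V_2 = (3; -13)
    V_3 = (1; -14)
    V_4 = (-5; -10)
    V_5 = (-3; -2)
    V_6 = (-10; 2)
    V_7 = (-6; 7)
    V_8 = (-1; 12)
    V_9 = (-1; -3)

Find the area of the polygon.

Apply Gauss's area formula: 2A = Σ (x_i·y_{i+1} − x_{i+1}·y_i), indices taken mod 9.
Σ = (-138) + (-29) + (-80) + (-20) + (-26) + (-58) + (-65) + (15) + (42) = -359
Area = |Σ|/2 = 179.5.

179.5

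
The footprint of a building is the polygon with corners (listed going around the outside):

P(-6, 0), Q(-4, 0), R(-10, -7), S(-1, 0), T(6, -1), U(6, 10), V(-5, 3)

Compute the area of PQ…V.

87

Σ = (0) + (28) + (-7) + (1) + (66) + (68) + (18) = 174
Area = |Σ|/2 = 87.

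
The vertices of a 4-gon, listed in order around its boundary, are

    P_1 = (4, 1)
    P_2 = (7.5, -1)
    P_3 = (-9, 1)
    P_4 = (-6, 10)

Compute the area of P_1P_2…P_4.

71.5

Apply the surveyor's formula: 2A = Σ (x_i·y_{i+1} − x_{i+1}·y_i), indices taken mod 4.
Cross-terms: -11.5, -1.5, -84, -46  ⇒  Σ = -143
Area = |Σ|/2 = 71.5.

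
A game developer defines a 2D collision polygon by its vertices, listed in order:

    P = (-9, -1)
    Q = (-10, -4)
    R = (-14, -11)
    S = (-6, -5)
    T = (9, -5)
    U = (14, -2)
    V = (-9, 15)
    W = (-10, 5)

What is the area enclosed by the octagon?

281.5

Apply Gauss's area formula: 2A = Σ (x_i·y_{i+1} − x_{i+1}·y_i), indices taken mod 8.
Σ = (26) + (54) + (4) + (75) + (52) + (192) + (105) + (55) = 563
Area = |Σ|/2 = 281.5.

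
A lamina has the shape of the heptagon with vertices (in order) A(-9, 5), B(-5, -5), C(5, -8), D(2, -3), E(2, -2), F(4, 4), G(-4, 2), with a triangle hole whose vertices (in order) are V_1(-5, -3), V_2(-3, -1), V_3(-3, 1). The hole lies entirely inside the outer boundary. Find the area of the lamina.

Outer boundary:
Apply the surveyor's formula: 2A = Σ (x_i·y_{i+1} − x_{i+1}·y_i), indices taken mod 7.
Σ = (70) + (65) + (1) + (2) + (16) + (24) + (-2) = 176
Area = |Σ|/2 = 88.
Hole:
Cross-terms: -4, -6, 14  ⇒  Σ = 4
Area = |Σ|/2 = 2.
Net area = 88 − 2 = 86.

86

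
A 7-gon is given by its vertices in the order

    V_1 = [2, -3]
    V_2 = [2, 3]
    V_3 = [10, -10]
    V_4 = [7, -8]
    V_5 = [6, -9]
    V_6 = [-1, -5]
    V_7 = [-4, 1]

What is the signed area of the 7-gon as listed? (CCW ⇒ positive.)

Cross-terms: 12, -50, -10, -15, -39, -21, 10  ⇒  Σ = -113
Signed area = Σ/2 = -56.5 (negative ⇒ clockwise traversal).

-56.5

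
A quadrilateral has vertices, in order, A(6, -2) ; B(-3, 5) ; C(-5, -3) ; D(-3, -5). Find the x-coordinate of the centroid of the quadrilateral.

-2/3

Apply the shoelace formula. First the cross-terms c_i = x_i·y_{i+1} − x_{i+1}·y_i:
  24, 34, 16, 36  ⇒  2A = 110, A = 55.
Then Σ (x_i + x_{i+1})·c_i = -220, so x̄ = -220 / (6·55) = -2/3.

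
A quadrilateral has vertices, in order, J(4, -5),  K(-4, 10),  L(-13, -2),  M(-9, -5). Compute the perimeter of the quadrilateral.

|JK| = √((-8)² + (15)²) = √289 = 17
|KL| = √((-9)² + (-12)²) = √225 = 15
|LM| = √((4)² + (-3)²) = √25 = 5
|MJ| = √((13)² + (0)²) = √169 = 13
Perimeter = 17 + 15 + 5 + 13 = 50.

50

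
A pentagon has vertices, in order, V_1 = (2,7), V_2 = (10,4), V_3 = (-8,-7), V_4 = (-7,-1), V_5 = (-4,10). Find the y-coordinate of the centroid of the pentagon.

574/263

Apply Gauss's area formula. First the cross-terms c_i = x_i·y_{i+1} − x_{i+1}·y_i:
  -62, -38, -41, -74, -48  ⇒  2A = -263, A = -131.5.
Then Σ (y_i + y_{i+1})·c_i = -1722, so ȳ = -1722 / (6·(-131.5)) = 574/263.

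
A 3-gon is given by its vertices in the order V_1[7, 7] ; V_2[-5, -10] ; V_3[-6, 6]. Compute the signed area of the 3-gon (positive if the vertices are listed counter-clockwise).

-104.5

Apply the shoelace formula: 2A = Σ (x_i·y_{i+1} − x_{i+1}·y_i), indices taken mod 3.
Cross-terms: -35, -90, -84  ⇒  Σ = -209
Signed area = Σ/2 = -104.5 (negative ⇒ clockwise traversal).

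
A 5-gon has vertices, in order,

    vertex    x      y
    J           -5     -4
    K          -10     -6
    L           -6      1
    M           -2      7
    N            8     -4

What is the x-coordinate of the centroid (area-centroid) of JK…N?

-127/98

Apply the surveyor's formula. First the cross-terms c_i = x_i·y_{i+1} − x_{i+1}·y_i:
  -10, -46, -40, -48, -52  ⇒  2A = -196, A = -98.
Then Σ (x_i + x_{i+1})·c_i = 762, so x̄ = 762 / (6·(-98)) = -127/98.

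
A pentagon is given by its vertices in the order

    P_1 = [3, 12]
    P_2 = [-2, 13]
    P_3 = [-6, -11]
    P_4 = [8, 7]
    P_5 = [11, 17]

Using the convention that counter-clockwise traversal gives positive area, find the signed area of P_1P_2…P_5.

Cross-terms: 63, 100, 46, 59, 81  ⇒  Σ = 349
Signed area = Σ/2 = 174.5 (positive ⇒ counter-clockwise traversal).

174.5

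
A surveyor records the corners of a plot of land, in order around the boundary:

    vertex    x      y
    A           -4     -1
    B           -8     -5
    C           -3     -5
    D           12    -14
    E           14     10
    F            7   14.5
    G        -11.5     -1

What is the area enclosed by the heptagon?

377.625

Apply the shoelace (surveyor's) formula: 2A = Σ (x_i·y_{i+1} − x_{i+1}·y_i), indices taken mod 7.
Cross-terms: 12, 25, 102, 316, 133, 159.75, 7.5  ⇒  Σ = 755.25
Area = |Σ|/2 = 377.625.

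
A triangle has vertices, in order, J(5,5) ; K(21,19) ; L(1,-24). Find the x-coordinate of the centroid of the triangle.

Apply the surveyor's formula. First the cross-terms c_i = x_i·y_{i+1} − x_{i+1}·y_i:
  -10, -523, 125  ⇒  2A = -408, A = -204.
Then Σ (x_i + x_{i+1})·c_i = -11016, so x̄ = -11016 / (6·(-204)) = 9.

9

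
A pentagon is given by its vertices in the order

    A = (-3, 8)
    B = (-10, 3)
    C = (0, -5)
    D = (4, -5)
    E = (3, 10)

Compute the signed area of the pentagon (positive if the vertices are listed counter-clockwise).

125

A→B: (-3)(3) − (-10)(8) = 71
B→C: (-10)(-5) − (0)(3) = 50
C→D: (0)(-5) − (4)(-5) = 20
D→E: (4)(10) − (3)(-5) = 55
E→A: (3)(8) − (-3)(10) = 54
Σ = 250
Signed area = Σ/2 = 125 (positive ⇒ counter-clockwise traversal).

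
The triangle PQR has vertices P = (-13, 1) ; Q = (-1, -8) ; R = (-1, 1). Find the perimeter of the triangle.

|PQ| = √((12)² + (-9)²) = √225 = 15
|QR| = √((0)² + (9)²) = √81 = 9
|RP| = √((-12)² + (0)²) = √144 = 12
Perimeter = 15 + 9 + 12 = 36.

36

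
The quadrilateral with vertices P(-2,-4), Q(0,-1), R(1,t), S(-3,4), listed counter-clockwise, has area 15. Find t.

1

Write out the shoelace sum; only the two edges meeting at R involve t:
2·Area = [(0·t − 1·(-1)) + (1·4 − (-3)·t)] + 22
       = 3·t + 27 = 30
⇒ t = 1.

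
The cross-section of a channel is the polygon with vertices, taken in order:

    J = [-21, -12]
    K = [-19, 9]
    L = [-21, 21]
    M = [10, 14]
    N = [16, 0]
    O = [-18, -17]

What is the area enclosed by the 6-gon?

884

Apply Gauss's area formula: 2A = Σ (x_i·y_{i+1} − x_{i+1}·y_i), indices taken mod 6.
Σ = (-417) + (-210) + (-504) + (-224) + (-272) + (-141) = -1768
Area = |Σ|/2 = 884.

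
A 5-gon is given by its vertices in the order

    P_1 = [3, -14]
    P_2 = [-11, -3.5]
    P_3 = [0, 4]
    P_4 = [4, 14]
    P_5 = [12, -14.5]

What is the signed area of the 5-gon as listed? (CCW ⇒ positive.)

Apply the shoelace formula: 2A = Σ (x_i·y_{i+1} − x_{i+1}·y_i), indices taken mod 5.
Σ = (-164.5) + (-44) + (-16) + (-226) + (-124.5) = -575
Signed area = Σ/2 = -287.5 (negative ⇒ clockwise traversal).

-287.5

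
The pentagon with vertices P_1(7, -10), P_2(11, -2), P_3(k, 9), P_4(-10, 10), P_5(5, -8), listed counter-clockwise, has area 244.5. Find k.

The doubled signed area Σ (x_i y_{i+1} − x_{i+1} y_i) is linear in k.
With k=0 it equals 321; the coefficient of k is 12 (from the two edges through P_3).
So 12·k + 321 = 2·244.5 = 489 ⇒ k = 14.

14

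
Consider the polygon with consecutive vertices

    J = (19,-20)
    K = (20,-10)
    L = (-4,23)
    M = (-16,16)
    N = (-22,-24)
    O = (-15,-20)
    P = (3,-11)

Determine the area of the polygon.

Σ = (210) + (420) + (304) + (736) + (80) + (225) + (149) = 2124
Area = |Σ|/2 = 1062.

1062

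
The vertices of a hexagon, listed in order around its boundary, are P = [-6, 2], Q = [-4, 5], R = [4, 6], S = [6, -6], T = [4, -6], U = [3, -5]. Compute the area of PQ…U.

82

Apply the surveyor's formula: 2A = Σ (x_i·y_{i+1} − x_{i+1}·y_i), indices taken mod 6.
Cross-terms: -22, -44, -60, -12, -2, -24  ⇒  Σ = -164
Area = |Σ|/2 = 82.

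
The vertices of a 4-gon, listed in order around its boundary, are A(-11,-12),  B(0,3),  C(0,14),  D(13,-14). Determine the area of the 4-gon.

262.5

Apply the surveyor's formula: 2A = Σ (x_i·y_{i+1} − x_{i+1}·y_i), indices taken mod 4.
Cross-terms: -33, 0, -182, -310  ⇒  Σ = -525
Area = |Σ|/2 = 262.5.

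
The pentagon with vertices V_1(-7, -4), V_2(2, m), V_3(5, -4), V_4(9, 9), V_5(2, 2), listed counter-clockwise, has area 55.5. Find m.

-2

Write out the shoelace sum; only the two edges meeting at V_2 involve m:
2·Area = [((-7)·m − 2·(-4)) + (2·(-4) − 5·m)] + 87
       = -12·m + 87 = 111
⇒ m = -2.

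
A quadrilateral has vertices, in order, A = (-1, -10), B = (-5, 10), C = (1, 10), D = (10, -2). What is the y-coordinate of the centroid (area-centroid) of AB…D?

Apply the shoelace (surveyor's) formula. First the cross-terms c_i = x_i·y_{i+1} − x_{i+1}·y_i:
  -60, -60, -102, -102  ⇒  2A = -324, A = -162.
Then Σ (y_i + y_{i+1})·c_i = -792, so ȳ = -792 / (6·(-162)) = 22/27.

22/27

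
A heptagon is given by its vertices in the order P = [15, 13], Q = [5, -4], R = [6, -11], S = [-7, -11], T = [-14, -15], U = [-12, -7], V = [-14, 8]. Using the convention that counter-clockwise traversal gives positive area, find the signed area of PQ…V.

-463

Apply Gauss's area formula: 2A = Σ (x_i·y_{i+1} − x_{i+1}·y_i), indices taken mod 7.
Cross-terms: -125, -31, -143, -49, -82, -194, -302  ⇒  Σ = -926
Signed area = Σ/2 = -463 (negative ⇒ clockwise traversal).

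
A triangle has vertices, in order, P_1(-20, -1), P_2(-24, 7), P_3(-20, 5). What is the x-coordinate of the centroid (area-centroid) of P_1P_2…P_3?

Apply the surveyor's formula. First the cross-terms c_i = x_i·y_{i+1} − x_{i+1}·y_i:
  -164, 20, 120  ⇒  2A = -24, A = -12.
Then Σ (x_i + x_{i+1})·c_i = 1536, so x̄ = 1536 / (6·(-12)) = -64/3.

-64/3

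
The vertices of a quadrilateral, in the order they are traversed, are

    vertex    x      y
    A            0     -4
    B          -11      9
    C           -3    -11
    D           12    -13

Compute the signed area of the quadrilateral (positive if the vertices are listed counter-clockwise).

113.5

Apply the shoelace (surveyor's) formula: 2A = Σ (x_i·y_{i+1} − x_{i+1}·y_i), indices taken mod 4.
Σ = (-44) + (148) + (171) + (-48) = 227
Signed area = Σ/2 = 113.5 (positive ⇒ counter-clockwise traversal).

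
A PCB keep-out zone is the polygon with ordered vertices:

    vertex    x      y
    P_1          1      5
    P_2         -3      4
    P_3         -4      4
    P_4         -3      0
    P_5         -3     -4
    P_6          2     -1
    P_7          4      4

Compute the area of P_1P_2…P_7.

P_1→P_2: (1)(4) − (-3)(5) = 19
P_2→P_3: (-3)(4) − (-4)(4) = 4
P_3→P_4: (-4)(0) − (-3)(4) = 12
P_4→P_5: (-3)(-4) − (-3)(0) = 12
P_5→P_6: (-3)(-1) − (2)(-4) = 11
P_6→P_7: (2)(4) − (4)(-1) = 12
P_7→P_1: (4)(5) − (1)(4) = 16
Σ = 86
Area = |Σ|/2 = 43.

43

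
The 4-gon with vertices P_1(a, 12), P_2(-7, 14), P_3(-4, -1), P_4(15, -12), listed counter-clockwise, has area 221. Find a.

Write out the shoelace sum; only the two edges meeting at P_1 involve a:
2·Area = [(15·12 − a·(-12)) + (a·14 − (-7)·12)] + 126
       = 26·a + 390 = 442
⇒ a = 2.

2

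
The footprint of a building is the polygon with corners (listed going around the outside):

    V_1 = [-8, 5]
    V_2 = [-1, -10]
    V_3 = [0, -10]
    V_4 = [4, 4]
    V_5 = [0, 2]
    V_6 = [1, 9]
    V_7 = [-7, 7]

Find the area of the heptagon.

Apply the shoelace (surveyor's) formula: 2A = Σ (x_i·y_{i+1} − x_{i+1}·y_i), indices taken mod 7.
Cross-terms: 85, 10, 40, 8, -2, 70, 21  ⇒  Σ = 232
Area = |Σ|/2 = 116.

116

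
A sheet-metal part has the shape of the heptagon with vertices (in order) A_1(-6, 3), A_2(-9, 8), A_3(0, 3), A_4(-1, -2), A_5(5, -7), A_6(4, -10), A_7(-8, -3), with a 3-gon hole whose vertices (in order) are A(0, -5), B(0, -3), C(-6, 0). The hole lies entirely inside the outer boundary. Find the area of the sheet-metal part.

86

Outer boundary:
Apply the shoelace formula: 2A = Σ (x_i·y_{i+1} − x_{i+1}·y_i), indices taken mod 7.
Cross-terms: -21, -27, 3, 17, -22, -92, -42  ⇒  Σ = -184
Area = |Σ|/2 = 92.
Hole:
Apply the shoelace formula: 2A = Σ (x_i·y_{i+1} − x_{i+1}·y_i), indices taken mod 3.
A→B: (0)(-3) − (0)(-5) = 0
B→C: (0)(0) − (-6)(-3) = -18
C→A: (-6)(-5) − (0)(0) = 30
Σ = 12
Area = |Σ|/2 = 6.
Net area = 92 − 6 = 86.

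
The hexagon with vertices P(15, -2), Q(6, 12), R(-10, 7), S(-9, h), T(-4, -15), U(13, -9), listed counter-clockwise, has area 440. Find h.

The doubled signed area Σ (x_i y_{i+1} − x_{i+1} y_i) is linear in h.
With h=0 it equals 892; the coefficient of h is -6 (from the two edges through S).
So -6·h + 892 = 2·440 = 880 ⇒ h = 2.

2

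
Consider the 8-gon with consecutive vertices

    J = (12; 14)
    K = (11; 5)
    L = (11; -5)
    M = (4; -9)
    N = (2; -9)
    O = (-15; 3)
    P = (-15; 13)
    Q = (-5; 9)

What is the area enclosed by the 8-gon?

Apply the surveyor's formula: 2A = Σ (x_i·y_{i+1} − x_{i+1}·y_i), indices taken mod 8.
J→K: (12)(5) − (11)(14) = -94
K→L: (11)(-5) − (11)(5) = -110
L→M: (11)(-9) − (4)(-5) = -79
M→N: (4)(-9) − (2)(-9) = -18
N→O: (2)(3) − (-15)(-9) = -129
O→P: (-15)(13) − (-15)(3) = -150
P→Q: (-15)(9) − (-5)(13) = -70
Q→J: (-5)(14) − (12)(9) = -178
Σ = -828
Area = |Σ|/2 = 414.

414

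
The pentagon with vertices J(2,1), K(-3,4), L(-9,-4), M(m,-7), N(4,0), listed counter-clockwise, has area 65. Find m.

-6

The doubled signed area Σ (x_i y_{i+1} − x_{i+1} y_i) is linear in m.
With m=0 it equals 154; the coefficient of m is 4 (from the two edges through M).
So 4·m + 154 = 2·65 = 130 ⇒ m = -6.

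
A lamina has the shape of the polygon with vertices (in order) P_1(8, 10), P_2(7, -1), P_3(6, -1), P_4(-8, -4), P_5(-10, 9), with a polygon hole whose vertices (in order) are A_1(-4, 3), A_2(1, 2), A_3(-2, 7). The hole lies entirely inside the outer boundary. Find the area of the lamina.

186.5

Outer boundary:
Apply the surveyor's formula: 2A = Σ (x_i·y_{i+1} − x_{i+1}·y_i), indices taken mod 5.
P_1→P_2: (8)(-1) − (7)(10) = -78
P_2→P_3: (7)(-1) − (6)(-1) = -1
P_3→P_4: (6)(-4) − (-8)(-1) = -32
P_4→P_5: (-8)(9) − (-10)(-4) = -112
P_5→P_1: (-10)(10) − (8)(9) = -172
Σ = -395
Area = |Σ|/2 = 197.5.
Hole:
A_1→A_2: (-4)(2) − (1)(3) = -11
A_2→A_3: (1)(7) − (-2)(2) = 11
A_3→A_1: (-2)(3) − (-4)(7) = 22
Σ = 22
Area = |Σ|/2 = 11.
Net area = 197.5 − 11 = 186.5.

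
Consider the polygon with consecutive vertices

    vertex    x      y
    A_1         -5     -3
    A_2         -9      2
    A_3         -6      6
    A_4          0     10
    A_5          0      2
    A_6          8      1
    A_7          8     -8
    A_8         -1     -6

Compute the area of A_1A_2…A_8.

Apply the shoelace formula: 2A = Σ (x_i·y_{i+1} − x_{i+1}·y_i), indices taken mod 8.
Σ = (-37) + (-42) + (-60) + (0) + (-16) + (-72) + (-56) + (-27) = -310
Area = |Σ|/2 = 155.

155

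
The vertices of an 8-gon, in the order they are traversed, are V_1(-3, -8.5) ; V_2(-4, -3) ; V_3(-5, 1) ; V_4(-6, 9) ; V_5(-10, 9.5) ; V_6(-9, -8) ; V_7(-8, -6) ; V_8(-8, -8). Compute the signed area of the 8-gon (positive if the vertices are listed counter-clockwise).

82.75

Cross-terms: -25, -19, -39, 33, 165.5, -10, 16, 44  ⇒  Σ = 165.5
Signed area = Σ/2 = 82.75 (positive ⇒ counter-clockwise traversal).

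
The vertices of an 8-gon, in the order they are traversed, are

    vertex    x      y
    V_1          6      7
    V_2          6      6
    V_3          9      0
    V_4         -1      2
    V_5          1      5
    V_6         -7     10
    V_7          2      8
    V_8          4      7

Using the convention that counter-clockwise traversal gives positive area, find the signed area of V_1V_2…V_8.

-56

Σ = (-6) + (-54) + (18) + (-7) + (45) + (-76) + (-18) + (-14) = -112
Signed area = Σ/2 = -56 (negative ⇒ clockwise traversal).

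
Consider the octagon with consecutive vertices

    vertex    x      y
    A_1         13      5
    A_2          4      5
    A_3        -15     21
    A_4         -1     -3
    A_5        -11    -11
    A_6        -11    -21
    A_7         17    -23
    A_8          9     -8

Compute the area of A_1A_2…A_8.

Σ = (45) + (159) + (66) + (-22) + (110) + (610) + (71) + (149) = 1188
Area = |Σ|/2 = 594.

594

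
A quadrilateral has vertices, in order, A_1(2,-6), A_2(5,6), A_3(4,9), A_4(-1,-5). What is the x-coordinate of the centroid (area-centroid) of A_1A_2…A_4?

233/102

Apply the surveyor's formula. First the cross-terms c_i = x_i·y_{i+1} − x_{i+1}·y_i:
  42, 21, -11, 16  ⇒  2A = 68, A = 34.
Then Σ (x_i + x_{i+1})·c_i = 466, so x̄ = 466 / (6·34) = 233/102.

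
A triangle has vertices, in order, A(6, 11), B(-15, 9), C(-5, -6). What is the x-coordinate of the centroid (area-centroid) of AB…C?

-14/3

Apply the shoelace formula. First the cross-terms c_i = x_i·y_{i+1} − x_{i+1}·y_i:
  219, 135, -19  ⇒  2A = 335, A = 167.5.
Then Σ (x_i + x_{i+1})·c_i = -4690, so x̄ = -4690 / (6·167.5) = -14/3.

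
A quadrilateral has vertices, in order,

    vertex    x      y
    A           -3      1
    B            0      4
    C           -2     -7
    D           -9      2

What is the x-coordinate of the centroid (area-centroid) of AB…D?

Apply the surveyor's formula. First the cross-terms c_i = x_i·y_{i+1} − x_{i+1}·y_i:
  -12, 8, -67, -3  ⇒  2A = -74, A = -37.
Then Σ (x_i + x_{i+1})·c_i = 793, so x̄ = 793 / (6·(-37)) = -793/222.

-793/222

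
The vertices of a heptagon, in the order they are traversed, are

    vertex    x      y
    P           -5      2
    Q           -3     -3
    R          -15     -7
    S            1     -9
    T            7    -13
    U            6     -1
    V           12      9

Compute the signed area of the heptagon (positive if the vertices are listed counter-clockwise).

Apply the shoelace formula: 2A = Σ (x_i·y_{i+1} − x_{i+1}·y_i), indices taken mod 7.
Σ = (21) + (-24) + (142) + (50) + (71) + (66) + (69) = 395
Signed area = Σ/2 = 197.5 (positive ⇒ counter-clockwise traversal).

197.5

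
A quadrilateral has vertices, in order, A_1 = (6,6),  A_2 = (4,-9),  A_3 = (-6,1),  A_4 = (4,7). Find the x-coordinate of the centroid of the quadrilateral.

Apply Gauss's area formula. First the cross-terms c_i = x_i·y_{i+1} − x_{i+1}·y_i:
  -78, -50, -46, -18  ⇒  2A = -192, A = -96.
Then Σ (x_i + x_{i+1})·c_i = -768, so x̄ = -768 / (6·(-96)) = 4/3.

4/3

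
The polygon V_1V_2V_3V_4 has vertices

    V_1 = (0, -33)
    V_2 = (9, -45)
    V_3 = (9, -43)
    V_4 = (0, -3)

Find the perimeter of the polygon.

88

|V_1V_2| = √((9)² + (-12)²) = √225 = 15
|V_2V_3| = √((0)² + (2)²) = √4 = 2
|V_3V_4| = √((-9)² + (40)²) = √1681 = 41
|V_4V_1| = √((0)² + (-30)²) = √900 = 30
Perimeter = 15 + 2 + 41 + 30 = 88.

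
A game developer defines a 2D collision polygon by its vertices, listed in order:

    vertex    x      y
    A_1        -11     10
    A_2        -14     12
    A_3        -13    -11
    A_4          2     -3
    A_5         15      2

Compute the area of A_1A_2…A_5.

300

Apply the shoelace formula: 2A = Σ (x_i·y_{i+1} − x_{i+1}·y_i), indices taken mod 5.
Σ = (8) + (310) + (61) + (49) + (172) = 600
Area = |Σ|/2 = 300.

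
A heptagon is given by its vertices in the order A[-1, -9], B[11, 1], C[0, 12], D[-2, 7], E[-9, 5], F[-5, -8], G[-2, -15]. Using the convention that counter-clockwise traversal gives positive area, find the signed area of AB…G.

A→B: (-1)(1) − (11)(-9) = 98
B→C: (11)(12) − (0)(1) = 132
C→D: (0)(7) − (-2)(12) = 24
D→E: (-2)(5) − (-9)(7) = 53
E→F: (-9)(-8) − (-5)(5) = 97
F→G: (-5)(-15) − (-2)(-8) = 59
G→A: (-2)(-9) − (-1)(-15) = 3
Σ = 466
Signed area = Σ/2 = 233 (positive ⇒ counter-clockwise traversal).

233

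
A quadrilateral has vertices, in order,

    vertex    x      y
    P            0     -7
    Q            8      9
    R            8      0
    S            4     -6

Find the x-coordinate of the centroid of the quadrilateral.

116/23

Apply the surveyor's formula. First the cross-terms c_i = x_i·y_{i+1} − x_{i+1}·y_i:
  56, -72, -48, -28  ⇒  2A = -92, A = -46.
Then Σ (x_i + x_{i+1})·c_i = -1392, so x̄ = -1392 / (6·(-46)) = 116/23.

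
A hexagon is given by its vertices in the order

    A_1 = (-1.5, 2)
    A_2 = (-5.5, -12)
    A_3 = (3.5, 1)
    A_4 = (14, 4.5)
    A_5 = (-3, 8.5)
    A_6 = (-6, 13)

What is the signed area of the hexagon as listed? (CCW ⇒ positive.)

Cross-terms: 29, 36.5, 1.75, 132.5, 12, 7.5  ⇒  Σ = 219.25
Signed area = Σ/2 = 109.625 (positive ⇒ counter-clockwise traversal).

109.625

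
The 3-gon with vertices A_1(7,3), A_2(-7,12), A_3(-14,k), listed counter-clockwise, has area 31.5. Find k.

The doubled signed area Σ (x_i y_{i+1} − x_{i+1} y_i) is linear in k.
With k=0 it equals 231; the coefficient of k is -14 (from the two edges through A_3).
So -14·k + 231 = 2·31.5 = 63 ⇒ k = 12.

12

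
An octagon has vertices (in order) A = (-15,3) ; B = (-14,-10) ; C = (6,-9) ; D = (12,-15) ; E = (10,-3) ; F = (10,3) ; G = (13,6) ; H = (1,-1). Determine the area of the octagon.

280

Cross-terms: 192, 186, 18, 114, 60, 21, -19, -12  ⇒  Σ = 560
Area = |Σ|/2 = 280.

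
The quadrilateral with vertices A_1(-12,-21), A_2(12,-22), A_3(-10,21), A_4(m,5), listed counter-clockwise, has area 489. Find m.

Write out the shoelace sum; only the two edges meeting at A_4 involve m:
2·Area = [((-10)·5 − m·21) + (m·(-21) − (-12)·5)] + 548
       = -42·m + 558 = 978
⇒ m = -10.

-10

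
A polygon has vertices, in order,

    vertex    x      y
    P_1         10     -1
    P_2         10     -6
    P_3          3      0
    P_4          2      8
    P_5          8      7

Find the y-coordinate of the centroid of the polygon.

98/51

Apply the shoelace formula. First the cross-terms c_i = x_i·y_{i+1} − x_{i+1}·y_i:
  -50, 18, 24, -50, -78  ⇒  2A = -136, A = -68.
Then Σ (y_i + y_{i+1})·c_i = -784, so ȳ = -784 / (6·(-68)) = 98/51.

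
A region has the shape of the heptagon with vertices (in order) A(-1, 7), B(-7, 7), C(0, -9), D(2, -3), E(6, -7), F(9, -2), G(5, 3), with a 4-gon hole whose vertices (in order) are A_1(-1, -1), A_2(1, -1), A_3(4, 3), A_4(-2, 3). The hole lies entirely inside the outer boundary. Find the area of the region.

110.5

Outer boundary:
Apply Gauss's area formula: 2A = Σ (x_i·y_{i+1} − x_{i+1}·y_i), indices taken mod 7.
Σ = (42) + (63) + (18) + (4) + (51) + (37) + (38) = 253
Area = |Σ|/2 = 126.5.
Hole:
A_1→A_2: (-1)(-1) − (1)(-1) = 2
A_2→A_3: (1)(3) − (4)(-1) = 7
A_3→A_4: (4)(3) − (-2)(3) = 18
A_4→A_1: (-2)(-1) − (-1)(3) = 5
Σ = 32
Area = |Σ|/2 = 16.
Net area = 126.5 − 16 = 110.5.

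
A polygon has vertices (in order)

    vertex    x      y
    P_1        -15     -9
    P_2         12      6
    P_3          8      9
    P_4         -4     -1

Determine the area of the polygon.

63.5

Σ = (18) + (60) + (28) + (21) = 127
Area = |Σ|/2 = 63.5.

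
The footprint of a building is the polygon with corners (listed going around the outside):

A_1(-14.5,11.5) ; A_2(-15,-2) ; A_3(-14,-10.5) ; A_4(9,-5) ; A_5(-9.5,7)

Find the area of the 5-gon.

Apply the shoelace formula: 2A = Σ (x_i·y_{i+1} − x_{i+1}·y_i), indices taken mod 5.
Cross-terms: 201.5, 129.5, 164.5, 15.5, -7.75  ⇒  Σ = 503.25
Area = |Σ|/2 = 251.625.

251.625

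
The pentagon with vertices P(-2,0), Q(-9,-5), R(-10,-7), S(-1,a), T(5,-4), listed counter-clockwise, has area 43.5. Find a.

-5

The doubled signed area Σ (x_i y_{i+1} − x_{i+1} y_i) is linear in a.
With a=0 it equals 12; the coefficient of a is -15 (from the two edges through S).
So -15·a + 12 = 2·43.5 = 87 ⇒ a = -5.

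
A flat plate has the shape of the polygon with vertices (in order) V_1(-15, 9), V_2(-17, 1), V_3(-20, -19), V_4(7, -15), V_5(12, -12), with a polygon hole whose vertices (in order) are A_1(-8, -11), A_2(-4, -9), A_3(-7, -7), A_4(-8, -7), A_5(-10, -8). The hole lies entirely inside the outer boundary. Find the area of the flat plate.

Outer boundary:
Σ = (138) + (343) + (433) + (96) + (-72) = 938
Area = |Σ|/2 = 469.
Hole:
Apply the shoelace (surveyor's) formula: 2A = Σ (x_i·y_{i+1} − x_{i+1}·y_i), indices taken mod 5.
Σ = (28) + (-35) + (-7) + (-6) + (46) = 26
Area = |Σ|/2 = 13.
Net area = 469 − 13 = 456.

456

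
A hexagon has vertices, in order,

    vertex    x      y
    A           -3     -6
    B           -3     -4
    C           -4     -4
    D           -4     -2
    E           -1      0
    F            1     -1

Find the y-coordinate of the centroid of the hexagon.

-103/42

Apply the surveyor's formula. First the cross-terms c_i = x_i·y_{i+1} − x_{i+1}·y_i:
  -6, -4, -8, -2, 1, -9  ⇒  2A = -28, A = -14.
Then Σ (y_i + y_{i+1})·c_i = 206, so ȳ = 206 / (6·(-14)) = -103/42.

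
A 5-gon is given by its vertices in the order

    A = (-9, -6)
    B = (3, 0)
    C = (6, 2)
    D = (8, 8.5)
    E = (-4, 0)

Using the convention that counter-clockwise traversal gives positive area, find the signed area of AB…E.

Cross-terms: 18, 6, 35, 34, 24  ⇒  Σ = 117
Signed area = Σ/2 = 58.5 (positive ⇒ counter-clockwise traversal).

58.5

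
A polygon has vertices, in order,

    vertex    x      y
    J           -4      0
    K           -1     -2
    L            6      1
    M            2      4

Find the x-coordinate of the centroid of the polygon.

53/57

Apply the surveyor's formula. First the cross-terms c_i = x_i·y_{i+1} − x_{i+1}·y_i:
  8, 11, 22, 16  ⇒  2A = 57, A = 28.5.
Then Σ (x_i + x_{i+1})·c_i = 159, so x̄ = 159 / (6·28.5) = 53/57.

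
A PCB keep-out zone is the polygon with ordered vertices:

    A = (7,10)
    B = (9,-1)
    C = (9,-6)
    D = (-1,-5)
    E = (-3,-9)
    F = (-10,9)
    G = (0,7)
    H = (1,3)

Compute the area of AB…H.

202

Σ = (-97) + (-45) + (-51) + (-6) + (-117) + (-70) + (-7) + (-11) = -404
Area = |Σ|/2 = 202.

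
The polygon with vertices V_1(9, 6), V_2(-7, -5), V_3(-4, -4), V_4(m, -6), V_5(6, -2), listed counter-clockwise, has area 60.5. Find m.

1

The doubled signed area Σ (x_i y_{i+1} − x_{i+1} y_i) is linear in m.
With m=0 it equals 119; the coefficient of m is 2 (from the two edges through V_4).
So 2·m + 119 = 2·60.5 = 121 ⇒ m = 1.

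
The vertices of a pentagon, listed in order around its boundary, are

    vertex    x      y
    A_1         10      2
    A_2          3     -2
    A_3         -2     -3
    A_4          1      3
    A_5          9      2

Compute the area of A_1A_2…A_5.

A_1→A_2: (10)(-2) − (3)(2) = -26
A_2→A_3: (3)(-3) − (-2)(-2) = -13
A_3→A_4: (-2)(3) − (1)(-3) = -3
A_4→A_5: (1)(2) − (9)(3) = -25
A_5→A_1: (9)(2) − (10)(2) = -2
Σ = -69
Area = |Σ|/2 = 34.5.

34.5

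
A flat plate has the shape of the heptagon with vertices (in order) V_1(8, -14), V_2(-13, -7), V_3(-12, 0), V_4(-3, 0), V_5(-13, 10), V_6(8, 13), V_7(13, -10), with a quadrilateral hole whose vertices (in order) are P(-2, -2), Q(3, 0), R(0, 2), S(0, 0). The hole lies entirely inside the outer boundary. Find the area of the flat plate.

470

Outer boundary:
Apply the shoelace (surveyor's) formula: 2A = Σ (x_i·y_{i+1} − x_{i+1}·y_i), indices taken mod 7.
Σ = (-238) + (-84) + (0) + (-30) + (-249) + (-249) + (-102) = -952
Area = |Σ|/2 = 476.
Hole:
Apply the shoelace formula: 2A = Σ (x_i·y_{i+1} − x_{i+1}·y_i), indices taken mod 4.
Σ = (6) + (6) + (0) + (0) = 12
Area = |Σ|/2 = 6.
Net area = 476 − 6 = 470.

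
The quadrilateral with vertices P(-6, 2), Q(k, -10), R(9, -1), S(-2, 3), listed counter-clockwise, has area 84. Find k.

7

Write out the shoelace sum; only the two edges meeting at Q involve k:
2·Area = [((-6)·(-10) − k·2) + (k·(-1) − 9·(-10))] + 39
       = -3·k + 189 = 168
⇒ k = 7.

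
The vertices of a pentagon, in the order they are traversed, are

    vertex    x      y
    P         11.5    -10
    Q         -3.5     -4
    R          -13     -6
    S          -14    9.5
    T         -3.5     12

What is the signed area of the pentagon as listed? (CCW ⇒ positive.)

Apply the surveyor's formula: 2A = Σ (x_i·y_{i+1} − x_{i+1}·y_i), indices taken mod 5.
Σ = (-81) + (-31) + (-207.5) + (-134.75) + (-103) = -557.25
Signed area = Σ/2 = -278.625 (negative ⇒ clockwise traversal).

-278.625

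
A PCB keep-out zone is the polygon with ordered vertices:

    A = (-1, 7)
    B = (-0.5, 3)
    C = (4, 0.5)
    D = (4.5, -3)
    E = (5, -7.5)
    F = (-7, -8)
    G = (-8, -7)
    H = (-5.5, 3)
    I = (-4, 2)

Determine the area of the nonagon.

Apply the shoelace formula: 2A = Σ (x_i·y_{i+1} − x_{i+1}·y_i), indices taken mod 9.
Σ = (0.5) + (-12.25) + (-14.25) + (-18.75) + (-92.5) + (-15) + (-62.5) + (1) + (-26) = -239.75
Area = |Σ|/2 = 119.875.

119.875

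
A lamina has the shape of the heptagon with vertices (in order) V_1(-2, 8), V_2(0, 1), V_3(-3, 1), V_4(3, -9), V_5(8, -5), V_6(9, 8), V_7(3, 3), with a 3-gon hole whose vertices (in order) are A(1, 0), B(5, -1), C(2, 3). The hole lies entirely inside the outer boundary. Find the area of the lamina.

105.5

Outer boundary:
Apply the surveyor's formula: 2A = Σ (x_i·y_{i+1} − x_{i+1}·y_i), indices taken mod 7.
Σ = (-2) + (3) + (24) + (57) + (109) + (3) + (30) = 224
Area = |Σ|/2 = 112.
Hole:
A→B: (1)(-1) − (5)(0) = -1
B→C: (5)(3) − (2)(-1) = 17
C→A: (2)(0) − (1)(3) = -3
Σ = 13
Area = |Σ|/2 = 6.5.
Net area = 112 − 6.5 = 105.5.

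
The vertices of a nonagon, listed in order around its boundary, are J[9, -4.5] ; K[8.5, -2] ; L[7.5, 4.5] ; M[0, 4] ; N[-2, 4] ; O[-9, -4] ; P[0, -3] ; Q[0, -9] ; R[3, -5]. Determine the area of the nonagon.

Σ = (20.25) + (53.25) + (30) + (8) + (44) + (27) + (0) + (27) + (31.5) = 241
Area = |Σ|/2 = 120.5.

120.5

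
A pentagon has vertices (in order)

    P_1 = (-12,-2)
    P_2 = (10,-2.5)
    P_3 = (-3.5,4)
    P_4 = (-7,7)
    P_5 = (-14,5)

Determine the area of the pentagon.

117.875

Σ = (50) + (31.25) + (3.5) + (63) + (88) = 235.75
Area = |Σ|/2 = 117.875.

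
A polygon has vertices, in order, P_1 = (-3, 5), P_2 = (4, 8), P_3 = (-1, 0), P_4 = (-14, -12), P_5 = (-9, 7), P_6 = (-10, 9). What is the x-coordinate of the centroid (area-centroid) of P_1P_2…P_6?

Apply the surveyor's formula. First the cross-terms c_i = x_i·y_{i+1} − x_{i+1}·y_i:
  -44, 8, 12, -206, -11, -23  ⇒  2A = -264, A = -132.
Then Σ (x_i + x_{i+1})·c_i = 5046, so x̄ = 5046 / (6·(-132)) = -841/132.

-841/132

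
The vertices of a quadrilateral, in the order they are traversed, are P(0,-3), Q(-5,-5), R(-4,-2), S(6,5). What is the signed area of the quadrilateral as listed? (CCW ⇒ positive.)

Apply Gauss's area formula: 2A = Σ (x_i·y_{i+1} − x_{i+1}·y_i), indices taken mod 4.
Σ = (-15) + (-10) + (-8) + (-18) = -51
Signed area = Σ/2 = -25.5 (negative ⇒ clockwise traversal).

-25.5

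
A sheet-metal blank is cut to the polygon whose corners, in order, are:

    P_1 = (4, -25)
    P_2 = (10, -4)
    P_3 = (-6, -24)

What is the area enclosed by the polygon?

108

Σ = (234) + (-264) + (246) = 216
Area = |Σ|/2 = 108.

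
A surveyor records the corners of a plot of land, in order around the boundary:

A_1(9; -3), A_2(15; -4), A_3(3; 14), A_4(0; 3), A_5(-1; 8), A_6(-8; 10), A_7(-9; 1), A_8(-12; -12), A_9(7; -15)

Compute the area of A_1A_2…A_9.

Cross-terms: 9, 222, 9, 3, 54, 82, 120, 264, 114  ⇒  Σ = 877
Area = |Σ|/2 = 438.5.

438.5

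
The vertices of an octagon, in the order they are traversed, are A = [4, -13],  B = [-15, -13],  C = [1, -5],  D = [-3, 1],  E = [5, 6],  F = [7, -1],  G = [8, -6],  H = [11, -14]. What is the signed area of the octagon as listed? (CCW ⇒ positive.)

-205

Apply the shoelace formula: 2A = Σ (x_i·y_{i+1} − x_{i+1}·y_i), indices taken mod 8.
A→B: (4)(-13) − (-15)(-13) = -247
B→C: (-15)(-5) − (1)(-13) = 88
C→D: (1)(1) − (-3)(-5) = -14
D→E: (-3)(6) − (5)(1) = -23
E→F: (5)(-1) − (7)(6) = -47
F→G: (7)(-6) − (8)(-1) = -34
G→H: (8)(-14) − (11)(-6) = -46
H→A: (11)(-13) − (4)(-14) = -87
Σ = -410
Signed area = Σ/2 = -205 (negative ⇒ clockwise traversal).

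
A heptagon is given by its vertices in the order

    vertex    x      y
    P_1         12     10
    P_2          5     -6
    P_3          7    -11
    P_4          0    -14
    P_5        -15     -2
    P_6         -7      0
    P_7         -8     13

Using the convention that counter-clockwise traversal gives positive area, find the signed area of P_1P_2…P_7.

Apply the shoelace (surveyor's) formula: 2A = Σ (x_i·y_{i+1} − x_{i+1}·y_i), indices taken mod 7.
Cross-terms: -122, -13, -98, -210, -14, -91, -236  ⇒  Σ = -784
Signed area = Σ/2 = -392 (negative ⇒ clockwise traversal).

-392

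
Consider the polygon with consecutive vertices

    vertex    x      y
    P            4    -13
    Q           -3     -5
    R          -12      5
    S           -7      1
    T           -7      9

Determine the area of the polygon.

Σ = (-59) + (-75) + (23) + (-56) + (55) = -112
Area = |Σ|/2 = 56.

56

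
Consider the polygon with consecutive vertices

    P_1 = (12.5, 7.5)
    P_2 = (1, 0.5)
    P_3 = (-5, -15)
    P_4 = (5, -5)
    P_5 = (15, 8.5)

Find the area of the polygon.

P_1→P_2: (12.5)(0.5) − (1)(7.5) = -1.25
P_2→P_3: (1)(-15) − (-5)(0.5) = -12.5
P_3→P_4: (-5)(-5) − (5)(-15) = 100
P_4→P_5: (5)(8.5) − (15)(-5) = 117.5
P_5→P_1: (15)(7.5) − (12.5)(8.5) = 6.25
Σ = 210
Area = |Σ|/2 = 105.

105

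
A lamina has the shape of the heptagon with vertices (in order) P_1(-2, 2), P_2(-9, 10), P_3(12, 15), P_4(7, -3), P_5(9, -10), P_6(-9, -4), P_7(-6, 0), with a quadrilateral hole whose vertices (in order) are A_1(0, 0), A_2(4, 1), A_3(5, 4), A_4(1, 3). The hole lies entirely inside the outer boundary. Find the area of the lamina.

290.5

Outer boundary:
Apply the shoelace formula: 2A = Σ (x_i·y_{i+1} − x_{i+1}·y_i), indices taken mod 7.
Cross-terms: -2, -255, -141, -43, -126, -24, -12  ⇒  Σ = -603
Area = |Σ|/2 = 301.5.
Hole:
A_1→A_2: (0)(1) − (4)(0) = 0
A_2→A_3: (4)(4) − (5)(1) = 11
A_3→A_4: (5)(3) − (1)(4) = 11
A_4→A_1: (1)(0) − (0)(3) = 0
Σ = 22
Area = |Σ|/2 = 11.
Net area = 301.5 − 11 = 290.5.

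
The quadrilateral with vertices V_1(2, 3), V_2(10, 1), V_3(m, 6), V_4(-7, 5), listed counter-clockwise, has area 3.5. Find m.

The doubled signed area Σ (x_i y_{i+1} − x_{i+1} y_i) is linear in m.
With m=0 it equals 43; the coefficient of m is 4 (from the two edges through V_3).
So 4·m + 43 = 2·3.5 = 7 ⇒ m = -9.

-9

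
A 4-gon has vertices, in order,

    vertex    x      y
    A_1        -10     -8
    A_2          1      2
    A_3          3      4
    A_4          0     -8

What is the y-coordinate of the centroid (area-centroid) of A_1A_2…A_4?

Apply Gauss's area formula. First the cross-terms c_i = x_i·y_{i+1} − x_{i+1}·y_i:
  -12, -2, -24, -80  ⇒  2A = -118, A = -59.
Then Σ (y_i + y_{i+1})·c_i = 1436, so ȳ = 1436 / (6·(-59)) = -718/177.

-718/177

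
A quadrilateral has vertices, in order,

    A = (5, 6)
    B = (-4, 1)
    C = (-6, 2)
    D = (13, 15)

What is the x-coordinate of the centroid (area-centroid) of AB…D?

709/258

Apply the shoelace (surveyor's) formula. First the cross-terms c_i = x_i·y_{i+1} − x_{i+1}·y_i:
  29, -2, -116, 3  ⇒  2A = -86, A = -43.
Then Σ (x_i + x_{i+1})·c_i = -709, so x̄ = -709 / (6·(-43)) = 709/258.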